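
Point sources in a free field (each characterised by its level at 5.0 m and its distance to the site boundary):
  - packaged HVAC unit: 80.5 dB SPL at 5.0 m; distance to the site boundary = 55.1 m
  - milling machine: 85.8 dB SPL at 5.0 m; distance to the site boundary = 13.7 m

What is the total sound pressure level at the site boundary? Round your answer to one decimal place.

First find each source's level at the receiver (point-source: −20·log₁₀(r/r_ref)), then combine on an intensity basis.
packaged HVAC unit: 80.5 − 20·log₁₀(55.1/5.0) = 80.5 − 20.84 = 59.66 dB SPL.
milling machine: 85.8 − 20·log₁₀(13.7/5.0) = 85.8 − 8.76 = 77.04 dB SPL.
Σ 10^(L/10) = 5.156e+07 → L_total = 10·log₁₀(5.156e+07) = 77.12 dB SPL.

77.1 dB SPL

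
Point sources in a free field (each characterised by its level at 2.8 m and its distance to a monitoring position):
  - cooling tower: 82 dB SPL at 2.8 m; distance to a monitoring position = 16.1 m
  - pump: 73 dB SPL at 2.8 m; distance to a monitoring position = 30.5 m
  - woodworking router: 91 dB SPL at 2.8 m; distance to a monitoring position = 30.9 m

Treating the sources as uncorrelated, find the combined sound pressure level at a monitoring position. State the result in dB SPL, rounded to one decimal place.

Propagate each source to the receiver with L = L_ref − 20·log₁₀(r/r_ref), then add intensities.
cooling tower: 82 − 20·log₁₀(16.1/2.8) = 82 − 15.19 = 66.81 dB SPL.
pump: 73 − 20·log₁₀(30.5/2.8) = 73 − 20.74 = 52.26 dB SPL.
woodworking router: 91 − 20·log₁₀(30.9/2.8) = 91 − 20.86 = 70.14 dB SPL.
Σ 10^(L/10) = 1.530e+07 → L_total = 10·log₁₀(1.530e+07) = 71.85 dB SPL.

71.8 dB SPL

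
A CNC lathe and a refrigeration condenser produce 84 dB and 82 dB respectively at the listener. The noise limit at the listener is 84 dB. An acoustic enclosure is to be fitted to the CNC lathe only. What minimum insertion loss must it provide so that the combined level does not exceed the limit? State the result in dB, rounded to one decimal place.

4.3 dB

Fixed contribution from the other source: Σ 10^(L/10) = 10^(82/10) = 1.585e+08 (82.00 dB).
To meet 84 dB overall, the treated CNC lathe may contribute at most 10^(84/10) − 1.585e+08 = 9.270e+07, i.e. 79.67 dB.
Required insertion loss = 84 − 79.67 = 4.33 dB.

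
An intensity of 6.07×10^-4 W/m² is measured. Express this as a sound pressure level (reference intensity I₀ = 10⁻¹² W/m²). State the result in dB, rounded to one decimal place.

L = 10·log₁₀(I/I₀) = 10·log₁₀(6.07×10^-4/10⁻¹²) = 10·log₁₀(6.07×10^8).
L = 10·(0.7832 + 8) = 87.83 dB.

87.8 dB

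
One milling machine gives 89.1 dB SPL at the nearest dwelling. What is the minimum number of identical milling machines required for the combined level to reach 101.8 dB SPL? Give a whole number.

19

N identical sources give L₁ + 10·log₁₀ N, so require 10·log₁₀ N ≥ 101.8 − 89.1 = 12.7 dB.
N ≥ 10^(12.7/10) = 18.621, so N = 19.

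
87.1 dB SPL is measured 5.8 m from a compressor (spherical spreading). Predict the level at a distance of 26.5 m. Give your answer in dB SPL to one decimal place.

73.9 dB SPL

Point-source attenuation: ΔL = 20·log₁₀(r₂/r₁) = 20·log₁₀(26.5/5.8) = 13.196 dB.
L₂ = 87.1 − 20·log₁₀(26.5/5.8) = 87.1 − 13.196 = 73.90 dB SPL.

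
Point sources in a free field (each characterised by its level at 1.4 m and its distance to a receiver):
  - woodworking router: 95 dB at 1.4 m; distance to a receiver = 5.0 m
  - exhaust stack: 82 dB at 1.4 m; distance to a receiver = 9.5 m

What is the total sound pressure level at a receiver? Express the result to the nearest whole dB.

84 dB

Propagate each source to the receiver with L = L_ref − 20·log₁₀(r/r_ref), then add intensities.
woodworking router: 95 − 20·log₁₀(5.0/1.4) = 95 − 11.06 = 83.94 dB.
exhaust stack: 82 − 20·log₁₀(9.5/1.4) = 82 − 16.63 = 65.37 dB.
Σ 10^(L/10) = 2.514e+08 → L_total = 10·log₁₀(2.514e+08) = 84.00 dB.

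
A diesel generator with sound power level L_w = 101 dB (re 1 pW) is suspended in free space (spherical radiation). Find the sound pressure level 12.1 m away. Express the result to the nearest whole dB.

The power spreads over a sphere of area 4π·r², so L_p = L_w − 10·log₁₀(4π·r²).
4π·r² = 1840 m², 10·log₁₀ of that is 32.648 dB.
L_p = 101 − 32.648 = 68.35 dB.

68 dB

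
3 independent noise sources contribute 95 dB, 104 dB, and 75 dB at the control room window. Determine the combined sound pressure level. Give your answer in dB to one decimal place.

Incoherent sources combine by intensity addition: L_total = 10·log₁₀(Σ 10^(L_i/10)).
Σ 10^(L/10) = 10^(95/10) + 10^(104/10) + 10^(75/10) = 2.831e+10.
L_total = 10·log₁₀(2.831e+10) = 104.52 dB.

104.5 dB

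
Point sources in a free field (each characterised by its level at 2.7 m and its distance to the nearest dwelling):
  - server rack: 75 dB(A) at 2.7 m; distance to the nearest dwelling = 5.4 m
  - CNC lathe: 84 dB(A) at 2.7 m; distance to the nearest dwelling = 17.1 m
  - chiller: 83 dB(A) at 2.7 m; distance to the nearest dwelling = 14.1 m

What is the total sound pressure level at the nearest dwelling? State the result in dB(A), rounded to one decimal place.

73.3 dB(A)

Apply inverse-square spreading to bring every level to the receiver, then sum 10^(L/10).
server rack: 75 − 20·log₁₀(5.4/2.7) = 75 − 6.02 = 68.98 dB(A).
CNC lathe: 84 − 20·log₁₀(17.1/2.7) = 84 − 16.03 = 67.97 dB(A).
chiller: 83 − 20·log₁₀(14.1/2.7) = 83 − 14.36 = 68.64 dB(A).
Σ 10^(L/10) = 2.148e+07 → L_total = 10·log₁₀(2.148e+07) = 73.32 dB(A).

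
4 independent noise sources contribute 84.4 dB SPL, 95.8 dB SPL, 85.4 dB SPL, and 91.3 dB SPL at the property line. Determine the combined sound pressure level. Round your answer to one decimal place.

Incoherent sources combine by intensity addition: L_total = 10·log₁₀(Σ 10^(L_i/10)).
Σ 10^(L/10) = 10^(84.4/10) + 10^(95.8/10) + 10^(85.4/10) + 10^(91.3/10) = 5.773e+09.
L_total = 10·log₁₀(5.773e+09) = 97.61 dB SPL.

97.6 dB SPL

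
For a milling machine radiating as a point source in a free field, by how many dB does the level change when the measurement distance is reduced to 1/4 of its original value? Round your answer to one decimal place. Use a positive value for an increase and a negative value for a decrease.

+12.0 dB

With spherical spreading the level changes by −20·log₁₀(r₂/r₁).
ΔL = −20·log₁₀(0.25) = +12.04 dB.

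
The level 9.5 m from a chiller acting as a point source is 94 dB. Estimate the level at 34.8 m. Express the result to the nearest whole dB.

83 dB

Point-source attenuation: ΔL = 20·log₁₀(r₂/r₁) = 20·log₁₀(34.8/9.5) = 11.277 dB.
L₂ = 94 − 20·log₁₀(34.8/9.5) = 94 − 11.277 = 82.72 dB.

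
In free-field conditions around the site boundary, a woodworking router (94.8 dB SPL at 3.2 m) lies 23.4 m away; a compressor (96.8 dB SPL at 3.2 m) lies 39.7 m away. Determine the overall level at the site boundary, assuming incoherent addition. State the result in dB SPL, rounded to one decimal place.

Propagate each source to the receiver with L = L_ref − 20·log₁₀(r/r_ref), then add intensities.
woodworking router: 94.8 − 20·log₁₀(23.4/3.2) = 94.8 − 17.28 = 77.52 dB SPL.
compressor: 96.8 − 20·log₁₀(39.7/3.2) = 96.8 − 21.87 = 74.93 dB SPL.
Σ 10^(L/10) = 8.757e+07 → L_total = 10·log₁₀(8.757e+07) = 79.42 dB SPL.

79.4 dB SPL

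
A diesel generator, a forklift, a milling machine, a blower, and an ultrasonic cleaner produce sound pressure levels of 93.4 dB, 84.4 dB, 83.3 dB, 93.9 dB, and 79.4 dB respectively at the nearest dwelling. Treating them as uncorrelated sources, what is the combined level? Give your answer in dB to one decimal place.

97.2 dB

For uncorrelated sources the intensities add, so convert each level to linear form, sum, and take 10·log₁₀ of the total.
Σ 10^(L/10) = 10^(93.4/10) + 10^(84.4/10) + 10^(83.3/10) + 10^(93.9/10) + 10^(79.4/10) = 5.219e+09.
L_total = 10·log₁₀(5.219e+09) = 97.18 dB.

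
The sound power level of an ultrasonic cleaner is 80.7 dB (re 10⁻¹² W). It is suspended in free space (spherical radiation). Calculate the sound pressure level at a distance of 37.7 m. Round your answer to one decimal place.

L_p = L_w − 10·log₁₀(4π·r²) with r = 37.7 m.
4π·r² = 1.786e+04 m², 10·log₁₀ of that is 42.519 dB.
L_p = 80.7 − 42.519 = 38.18 dB.

38.2 dB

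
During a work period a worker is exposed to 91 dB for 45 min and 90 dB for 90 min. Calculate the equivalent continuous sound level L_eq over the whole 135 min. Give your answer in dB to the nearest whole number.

The energy average is taken in the linear domain: L_eq = 10·log₁₀[(Σ tᵢ·10^(Lᵢ/10))/T], T = 135 min.
Σ tᵢ·10^(Lᵢ/10) = 45·10^(91/10) + 90·10^(90/10) = 1.467e+11.
L_eq = 10·log₁₀(1.467e+11/135) = 90.36 dB.

90 dB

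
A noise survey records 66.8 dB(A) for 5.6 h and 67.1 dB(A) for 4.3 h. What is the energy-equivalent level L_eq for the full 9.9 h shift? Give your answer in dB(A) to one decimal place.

L_eq = 10·log₁₀[(1/T)·Σ tᵢ·10^(Lᵢ/10)] with T = 9.9 h.
Σ tᵢ·10^(Lᵢ/10) = 5.6·10^(66.8/10) + 4.3·10^(67.1/10) = 4.886e+07.
L_eq = 10·log₁₀(4.886e+07/9.9) = 66.93 dB(A).

66.9 dB(A)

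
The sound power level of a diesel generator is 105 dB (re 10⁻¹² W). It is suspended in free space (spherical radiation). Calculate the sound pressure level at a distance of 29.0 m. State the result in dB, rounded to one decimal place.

The power spreads over a sphere of area 4π·r², so L_p = L_w − 10·log₁₀(4π·r²).
4π·r² = 1.057e+04 m², 10·log₁₀ of that is 40.240 dB.
L_p = 105 − 40.240 = 64.76 dB.

64.8 dB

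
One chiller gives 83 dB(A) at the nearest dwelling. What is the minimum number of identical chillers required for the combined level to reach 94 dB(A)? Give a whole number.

13

Need L₁ + 10·log₁₀ N ≥ 94, i.e. log₁₀ N ≥ 1.10.
N ≥ 10^(11.0/10) = 12.589, so N = 13.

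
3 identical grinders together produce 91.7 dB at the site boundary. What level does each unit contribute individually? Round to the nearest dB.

87 dB

For N identical incoherent sources L_total = L₁ + 10·log₁₀ N, so L₁ = 91.7 − 10·log₁₀(3) = 91.7 − 4.771.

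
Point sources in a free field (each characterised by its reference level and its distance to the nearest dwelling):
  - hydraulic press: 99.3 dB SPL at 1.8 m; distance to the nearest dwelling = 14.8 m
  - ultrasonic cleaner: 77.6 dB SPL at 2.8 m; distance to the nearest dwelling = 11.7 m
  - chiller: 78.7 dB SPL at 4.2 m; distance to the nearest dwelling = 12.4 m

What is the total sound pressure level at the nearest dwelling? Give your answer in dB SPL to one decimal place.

81.4 dB SPL

First find each source's level at the receiver (point-source: −20·log₁₀(r/r_ref)), then combine on an intensity basis.
hydraulic press: 99.3 − 20·log₁₀(14.8/1.8) = 99.3 − 18.30 = 81.00 dB SPL.
ultrasonic cleaner: 77.6 − 20·log₁₀(11.7/2.8) = 77.6 − 12.42 = 65.18 dB SPL.
chiller: 78.7 − 20·log₁₀(12.4/4.2) = 78.7 − 9.40 = 69.30 dB SPL.
Σ 10^(L/10) = 1.377e+08 → L_total = 10·log₁₀(1.377e+08) = 81.39 dB SPL.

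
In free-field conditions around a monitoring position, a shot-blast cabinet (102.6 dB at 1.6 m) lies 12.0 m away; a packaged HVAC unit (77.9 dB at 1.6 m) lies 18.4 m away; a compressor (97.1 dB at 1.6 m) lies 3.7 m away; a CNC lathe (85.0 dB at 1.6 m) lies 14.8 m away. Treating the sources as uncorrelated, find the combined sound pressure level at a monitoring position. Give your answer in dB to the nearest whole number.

91 dB

Propagate each source to the receiver with L = L_ref − 20·log₁₀(r/r_ref), then add intensities.
shot-blast cabinet: 102.6 − 20·log₁₀(12.0/1.6) = 102.6 − 17.50 = 85.10 dB.
packaged HVAC unit: 77.9 − 20·log₁₀(18.4/1.6) = 77.9 − 21.21 = 56.69 dB.
compressor: 97.1 − 20·log₁₀(3.7/1.6) = 97.1 − 7.28 = 89.82 dB.
CNC lathe: 85.0 − 20·log₁₀(14.8/1.6) = 85.0 − 19.32 = 65.68 dB.
Σ 10^(L/10) = 1.287e+09 → L_total = 10·log₁₀(1.287e+09) = 91.09 dB.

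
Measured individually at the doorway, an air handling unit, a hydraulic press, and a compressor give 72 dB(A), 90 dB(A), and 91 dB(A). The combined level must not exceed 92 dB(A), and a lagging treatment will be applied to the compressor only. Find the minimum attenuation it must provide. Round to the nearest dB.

3 dB

Everything except the compressor sums to 10^(72/10) + 10^(90/10) = 1.016e+09 in linear terms, 90.07 dB(A).
To meet 92 dB(A) overall, the treated compressor may contribute at most 10^(92/10) − 1.016e+09 = 5.690e+08, i.e. 87.55 dB(A).
So the compressor must be reduced from 91 to 87.55 dB(A): IL = 3.45 dB.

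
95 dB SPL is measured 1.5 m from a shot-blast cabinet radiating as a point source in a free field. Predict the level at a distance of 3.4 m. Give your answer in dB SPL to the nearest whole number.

88 dB SPL

Spherical spreading from a point source gives a 20·log₁₀(r₂/r₁) drop.
L₂ = 95 − 20·log₁₀(3.4/1.5) = 95 − 7.108 = 87.89 dB SPL.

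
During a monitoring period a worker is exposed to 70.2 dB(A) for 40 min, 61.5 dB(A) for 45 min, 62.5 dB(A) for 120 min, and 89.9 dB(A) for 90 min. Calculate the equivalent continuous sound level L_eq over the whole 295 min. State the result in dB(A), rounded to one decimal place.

84.8 dB(A)

L_eq = 10·log₁₀[(1/T)·Σ tᵢ·10^(Lᵢ/10)] with T = 295 min.
Σ tᵢ·10^(Lᵢ/10) = 40·10^(70.2/10) + 45·10^(61.5/10) + 120·10^(62.5/10) + 90·10^(89.9/10) = 8.865e+10.
L_eq = 10·log₁₀(8.865e+10/295) = 84.78 dB(A).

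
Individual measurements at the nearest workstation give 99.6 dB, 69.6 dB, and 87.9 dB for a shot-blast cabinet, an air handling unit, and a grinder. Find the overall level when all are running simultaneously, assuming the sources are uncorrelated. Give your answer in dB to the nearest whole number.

100 dB

Incoherent sources combine by intensity addition: L_total = 10·log₁₀(Σ 10^(L_i/10)).
Σ 10^(L/10) = 10^(99.6/10) + 10^(69.6/10) + 10^(87.9/10) = 9.746e+09.
L_total = 10·log₁₀(9.746e+09) = 99.89 dB.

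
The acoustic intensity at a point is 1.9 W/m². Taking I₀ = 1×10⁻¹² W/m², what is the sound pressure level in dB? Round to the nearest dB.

I/I₀ = 1.9/10⁻¹² = 1.9×10^12, and L = 10·log₁₀(I/I₀).
L = 10·(0.2788 + 12) = 122.79 dB.

123 dB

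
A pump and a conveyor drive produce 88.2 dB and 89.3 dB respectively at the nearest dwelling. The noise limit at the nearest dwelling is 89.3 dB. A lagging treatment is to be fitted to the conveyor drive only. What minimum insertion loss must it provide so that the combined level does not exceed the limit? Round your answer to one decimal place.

6.5 dB

Fixed contribution from the other source: Σ 10^(L/10) = 10^(88.2/10) = 6.607e+08 (88.20 dB).
The limit corresponds to 10^(89.3/10) = 8.511e+08; subtracting the fixed part leaves 1.904e+08 for the conveyor drive, i.e. 82.80 dB.
So the conveyor drive must be reduced from 89.3 to 82.80 dB: IL = 6.50 dB.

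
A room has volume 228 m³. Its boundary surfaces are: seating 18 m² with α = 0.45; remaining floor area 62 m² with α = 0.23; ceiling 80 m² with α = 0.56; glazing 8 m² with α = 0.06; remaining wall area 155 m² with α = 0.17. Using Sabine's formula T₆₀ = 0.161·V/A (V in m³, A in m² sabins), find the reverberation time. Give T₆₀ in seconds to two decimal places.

Summing Sᵢαᵢ: 18·0.45 + 62·0.23 + 80·0.56 + 8·0.06 + 155·0.17 = 93.99 m².
T₆₀ = 0.161 × 228 / 93.99 = 0.391 s.

0.39 s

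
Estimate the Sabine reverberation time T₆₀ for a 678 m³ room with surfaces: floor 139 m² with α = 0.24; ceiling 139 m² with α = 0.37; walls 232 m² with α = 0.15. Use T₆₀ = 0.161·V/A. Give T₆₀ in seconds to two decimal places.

0.91 s

A = Σ Sᵢαᵢ = 139·0.24 + 139·0.37 + 232·0.15 = 119.59 m².
T₆₀ = 0.161 × 678 / 119.59 = 0.913 s.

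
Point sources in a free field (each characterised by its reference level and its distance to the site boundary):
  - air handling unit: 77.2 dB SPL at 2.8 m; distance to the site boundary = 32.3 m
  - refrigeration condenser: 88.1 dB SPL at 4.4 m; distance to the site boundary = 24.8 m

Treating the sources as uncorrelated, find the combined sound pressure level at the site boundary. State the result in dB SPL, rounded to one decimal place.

73.2 dB SPL

First find each source's level at the receiver (point-source: −20·log₁₀(r/r_ref)), then combine on an intensity basis.
air handling unit: 77.2 − 20·log₁₀(32.3/2.8) = 77.2 − 21.24 = 55.96 dB SPL.
refrigeration condenser: 88.1 − 20·log₁₀(24.8/4.4) = 88.1 − 15.02 = 73.08 dB SPL.
Σ 10^(L/10) = 2.072e+07 → L_total = 10·log₁₀(2.072e+07) = 73.16 dB SPL.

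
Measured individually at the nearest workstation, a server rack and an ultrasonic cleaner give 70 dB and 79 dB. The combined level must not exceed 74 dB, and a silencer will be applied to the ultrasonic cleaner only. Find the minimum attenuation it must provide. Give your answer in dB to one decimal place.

7.2 dB

The untreated sources together contribute 10^(70/10) = 1.000e+07, i.e. 70.00 dB.
The limit corresponds to 10^(74/10) = 2.512e+07; subtracting the fixed part leaves 1.512e+07 for the ultrasonic cleaner, i.e. 71.80 dB.
Required insertion loss = 79 − 71.80 = 7.20 dB.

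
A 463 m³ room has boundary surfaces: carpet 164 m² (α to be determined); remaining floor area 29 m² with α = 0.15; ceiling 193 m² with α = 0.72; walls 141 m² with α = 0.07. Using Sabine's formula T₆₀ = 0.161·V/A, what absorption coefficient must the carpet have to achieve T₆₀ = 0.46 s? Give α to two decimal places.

0.05

From T₆₀ = 0.161·V/A, the target T₆₀ = 0.46 s needs A = 0.161·463/0.46 = 162.05 m².
Absorption from the other surfaces = 29·0.15 + 193·0.72 + 141·0.07 = 153.18 m², so the carpet must supply 8.87 m² over 164 m².
α = 8.87/164 = 0.054.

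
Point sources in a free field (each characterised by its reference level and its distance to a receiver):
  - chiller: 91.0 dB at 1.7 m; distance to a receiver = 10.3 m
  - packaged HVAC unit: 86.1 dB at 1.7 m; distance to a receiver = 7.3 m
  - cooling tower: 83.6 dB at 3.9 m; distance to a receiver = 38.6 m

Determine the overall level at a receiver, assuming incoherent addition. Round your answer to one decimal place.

Apply inverse-square spreading to bring every level to the receiver, then sum 10^(L/10).
chiller: 91.0 − 20·log₁₀(10.3/1.7) = 91.0 − 15.65 = 75.35 dB.
packaged HVAC unit: 86.1 − 20·log₁₀(7.3/1.7) = 86.1 − 12.66 = 73.44 dB.
cooling tower: 83.6 − 20·log₁₀(38.6/3.9) = 83.6 − 19.91 = 63.69 dB.
Σ 10^(L/10) = 5.873e+07 → L_total = 10·log₁₀(5.873e+07) = 77.69 dB.

77.7 dB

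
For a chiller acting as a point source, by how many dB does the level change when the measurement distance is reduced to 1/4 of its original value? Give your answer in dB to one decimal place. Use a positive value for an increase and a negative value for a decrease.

With spherical spreading the level changes by −20·log₁₀(r₂/r₁).
ΔL = −20·log₁₀(0.25) = +12.04 dB.

+12.0 dB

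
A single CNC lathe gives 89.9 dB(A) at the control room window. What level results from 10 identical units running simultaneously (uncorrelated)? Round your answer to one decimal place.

With 10 equal, uncorrelated contributions the intensity is 10× that of one unit, giving a rise of 10·log₁₀ 10.
L_total = 89.9 + 10·log₁₀(10) = 89.9 + 10.000 = 99.90 dB(A).

99.9 dB(A)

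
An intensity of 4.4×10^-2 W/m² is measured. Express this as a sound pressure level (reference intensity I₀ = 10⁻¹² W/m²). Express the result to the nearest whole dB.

I/I₀ = 4.4×10^-2/10⁻¹² = 4.4×10^10, and L = 10·log₁₀(I/I₀).
L = 10·(0.6435 + 10) = 106.43 dB.

106 dB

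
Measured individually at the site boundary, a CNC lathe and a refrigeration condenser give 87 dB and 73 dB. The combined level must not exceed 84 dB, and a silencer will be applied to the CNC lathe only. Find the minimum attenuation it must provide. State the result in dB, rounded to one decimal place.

Everything except the CNC lathe sums to 10^(73/10) = 1.995e+07 in linear terms, 73.00 dB.
The limit corresponds to 10^(84/10) = 2.512e+08; subtracting the fixed part leaves 2.312e+08 for the CNC lathe, i.e. 83.64 dB.
So the CNC lathe must be reduced from 87 to 83.64 dB: IL = 3.36 dB.

3.4 dB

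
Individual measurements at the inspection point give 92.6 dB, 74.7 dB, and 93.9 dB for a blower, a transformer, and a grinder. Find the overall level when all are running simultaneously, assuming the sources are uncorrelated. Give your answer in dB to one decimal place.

Incoherent sources combine by intensity addition: L_total = 10·log₁₀(Σ 10^(L_i/10)).
Σ 10^(L/10) = 10^(92.6/10) + 10^(74.7/10) + 10^(93.9/10) = 4.304e+09.
L_total = 10·log₁₀(4.304e+09) = 96.34 dB.

96.3 dB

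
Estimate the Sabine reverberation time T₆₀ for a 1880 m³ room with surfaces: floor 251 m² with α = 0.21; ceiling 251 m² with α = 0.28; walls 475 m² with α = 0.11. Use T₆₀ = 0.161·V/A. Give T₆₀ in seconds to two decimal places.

A = Σ Sᵢαᵢ = 251·0.21 + 251·0.28 + 475·0.11 = 175.24 m².
T₆₀ = 0.161·V/A = 0.161·1880/175.24 = 1.727 s.

1.73 s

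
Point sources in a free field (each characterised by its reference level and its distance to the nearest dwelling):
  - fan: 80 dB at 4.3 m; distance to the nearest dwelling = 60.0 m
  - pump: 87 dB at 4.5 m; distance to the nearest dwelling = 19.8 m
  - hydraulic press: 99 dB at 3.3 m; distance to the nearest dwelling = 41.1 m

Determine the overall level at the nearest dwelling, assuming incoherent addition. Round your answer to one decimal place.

78.9 dB

Propagate each source to the receiver with L = L_ref − 20·log₁₀(r/r_ref), then add intensities.
fan: 80 − 20·log₁₀(60.0/4.3) = 80 − 22.89 = 57.11 dB.
pump: 87 − 20·log₁₀(19.8/4.5) = 87 − 12.87 = 74.13 dB.
hydraulic press: 99 − 20·log₁₀(41.1/3.3) = 99 − 21.91 = 77.09 dB.
Σ 10^(L/10) = 7.761e+07 → L_total = 10·log₁₀(7.761e+07) = 78.90 dB.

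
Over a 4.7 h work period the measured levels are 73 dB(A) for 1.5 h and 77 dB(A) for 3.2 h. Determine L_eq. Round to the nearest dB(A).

76 dB(A)

The energy average is taken in the linear domain: L_eq = 10·log₁₀[(Σ tᵢ·10^(Lᵢ/10))/T], T = 4.7 h.
Σ tᵢ·10^(Lᵢ/10) = 1.5·10^(73/10) + 3.2·10^(77/10) = 1.903e+08.
L_eq = 10·log₁₀(1.903e+08/4.7) = 76.07 dB(A).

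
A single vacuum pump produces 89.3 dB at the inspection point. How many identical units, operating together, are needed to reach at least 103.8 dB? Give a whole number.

Need L₁ + 10·log₁₀ N ≥ 103.8, i.e. log₁₀ N ≥ 1.45.
N ≥ 10^(14.5/10) = 28.184, so N = 29.

29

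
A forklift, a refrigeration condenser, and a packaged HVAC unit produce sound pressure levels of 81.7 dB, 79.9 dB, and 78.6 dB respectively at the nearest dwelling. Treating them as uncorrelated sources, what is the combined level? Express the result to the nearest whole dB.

85 dB

For uncorrelated sources the intensities add, so convert each level to linear form, sum, and take 10·log₁₀ of the total.
Σ 10^(L/10) = 10^(81.7/10) + 10^(79.9/10) + 10^(78.6/10) = 3.181e+08.
L_total = 10·log₁₀(3.181e+08) = 85.03 dB.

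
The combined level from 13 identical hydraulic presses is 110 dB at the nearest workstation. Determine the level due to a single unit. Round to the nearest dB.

Dividing the total intensity by 13 lowers the level by 10·log₁₀ 13 = 11.139 dB: L₁ = 110 − 11.139.

99 dB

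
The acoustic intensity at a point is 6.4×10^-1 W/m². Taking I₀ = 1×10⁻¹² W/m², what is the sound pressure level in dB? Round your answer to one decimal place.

118.1 dB

L = 10·log₁₀(I/I₀) = 10·log₁₀(6.4×10^-1/10⁻¹²) = 10·log₁₀(6.4×10^11).
L = 10·(0.8062 + 11) = 118.06 dB.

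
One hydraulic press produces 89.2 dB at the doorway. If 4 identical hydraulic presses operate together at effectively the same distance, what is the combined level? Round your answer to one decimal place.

95.2 dB

With 4 equal, uncorrelated contributions the intensity is 4× that of one unit, giving a rise of 10·log₁₀ 4.
L_total = 89.2 + 10·log₁₀(4) = 89.2 + 6.021 = 95.22 dB.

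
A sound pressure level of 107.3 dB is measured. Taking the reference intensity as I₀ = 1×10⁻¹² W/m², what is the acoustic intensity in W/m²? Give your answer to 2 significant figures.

I/I₀ = 10^(107.3/10) = 5.37e+10, so I = 5.37e+10 × 10⁻¹² W/m².

0.054 W/m²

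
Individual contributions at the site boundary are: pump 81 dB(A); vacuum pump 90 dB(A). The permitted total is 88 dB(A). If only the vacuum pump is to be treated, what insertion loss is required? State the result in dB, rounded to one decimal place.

3.0 dB

Fixed contribution from the other source: Σ 10^(L/10) = 10^(81/10) = 1.259e+08 (81.00 dB(A)).
To meet 88 dB(A) overall, the treated vacuum pump may contribute at most 10^(88/10) − 1.259e+08 = 5.051e+08, i.e. 87.03 dB(A).
So the vacuum pump must be reduced from 90 to 87.03 dB(A): IL = 2.97 dB.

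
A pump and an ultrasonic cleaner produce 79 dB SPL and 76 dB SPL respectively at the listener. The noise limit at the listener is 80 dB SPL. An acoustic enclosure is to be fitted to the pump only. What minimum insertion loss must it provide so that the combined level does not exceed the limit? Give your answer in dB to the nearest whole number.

1 dB

Fixed contribution from the other source: Σ 10^(L/10) = 10^(76/10) = 3.981e+07 (76.00 dB SPL).
To meet 80 dB SPL overall, the treated pump may contribute at most 10^(80/10) − 3.981e+07 = 6.019e+07, i.e. 77.80 dB SPL.
So the pump must be reduced from 79 to 77.80 dB SPL: IL = 1.20 dB.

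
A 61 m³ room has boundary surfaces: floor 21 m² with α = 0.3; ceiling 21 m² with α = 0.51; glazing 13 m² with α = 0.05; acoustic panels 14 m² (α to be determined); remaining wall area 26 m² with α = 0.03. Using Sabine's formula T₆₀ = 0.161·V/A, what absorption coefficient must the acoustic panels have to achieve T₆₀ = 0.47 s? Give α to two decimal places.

0.18

Required total absorption A = 0.161·61/0.47 = 20.90 m².
Absorption from the other surfaces = 21·0.3 + 21·0.51 + 13·0.05 + 26·0.03 = 18.44 m², so the acoustic panels must supply 2.46 m² over 14 m².
α = 2.46/14 = 0.175.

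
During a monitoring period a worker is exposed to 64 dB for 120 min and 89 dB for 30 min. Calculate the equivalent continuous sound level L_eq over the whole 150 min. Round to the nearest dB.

82 dB

The energy average is taken in the linear domain: L_eq = 10·log₁₀[(Σ tᵢ·10^(Lᵢ/10))/T], T = 150 min.
Σ tᵢ·10^(Lᵢ/10) = 120·10^(64/10) + 30·10^(89/10) = 2.413e+10.
L_eq = 10·log₁₀(2.413e+10/150) = 82.06 dB.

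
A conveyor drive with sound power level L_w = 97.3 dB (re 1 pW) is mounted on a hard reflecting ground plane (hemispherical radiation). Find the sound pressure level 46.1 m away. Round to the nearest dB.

L_p = L_w − 10·log₁₀(2π·r²) with r = 46.1 m.
2π·r² = 1.335e+04 m², 10·log₁₀ of that is 41.256 dB.
L_p = 97.3 − 41.256 = 56.04 dB.

56 dB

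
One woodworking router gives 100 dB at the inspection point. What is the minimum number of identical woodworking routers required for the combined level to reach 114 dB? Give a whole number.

26

Need L₁ + 10·log₁₀ N ≥ 114, i.e. log₁₀ N ≥ 1.40.
N ≥ 10^(14.0/10) = 25.119, so N = 26.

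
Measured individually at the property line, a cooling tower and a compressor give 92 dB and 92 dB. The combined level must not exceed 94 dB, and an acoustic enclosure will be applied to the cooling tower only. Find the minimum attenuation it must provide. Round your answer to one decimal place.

Everything except the cooling tower sums to 10^(92/10) = 1.585e+09 in linear terms, 92.00 dB.
The limit corresponds to 10^(94/10) = 2.512e+09; subtracting the fixed part leaves 9.270e+08 for the cooling tower, i.e. 89.67 dB.
So the cooling tower must be reduced from 92 to 89.67 dB: IL = 2.33 dB.

2.3 dB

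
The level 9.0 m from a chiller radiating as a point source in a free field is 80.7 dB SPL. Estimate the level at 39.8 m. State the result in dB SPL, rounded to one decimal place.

Point-source attenuation: ΔL = 20·log₁₀(r₂/r₁) = 20·log₁₀(39.8/9.0) = 12.913 dB.
L₂ = 80.7 − 20·log₁₀(39.8/9.0) = 80.7 − 12.913 = 67.79 dB SPL.

67.8 dB SPL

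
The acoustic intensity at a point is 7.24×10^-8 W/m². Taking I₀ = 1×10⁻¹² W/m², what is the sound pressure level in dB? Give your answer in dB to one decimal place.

48.6 dB

Dividing by I₀ shifts the exponent by 12: I/I₀ = 7.24×10^4.
L = 10·(0.8597 + 4) = 48.60 dB.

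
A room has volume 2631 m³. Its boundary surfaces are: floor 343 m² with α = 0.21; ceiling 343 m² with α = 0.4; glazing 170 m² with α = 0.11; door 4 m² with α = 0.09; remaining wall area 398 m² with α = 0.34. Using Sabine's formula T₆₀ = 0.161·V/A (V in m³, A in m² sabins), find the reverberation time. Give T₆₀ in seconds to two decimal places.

Total absorption A = 343·0.21 + 343·0.4 + 170·0.11 + 4·0.09 + 398·0.34 = 363.61 m² sabins.
T₆₀ = 0.161·V/A = 0.161·2631/363.61 = 1.165 s.

1.16 s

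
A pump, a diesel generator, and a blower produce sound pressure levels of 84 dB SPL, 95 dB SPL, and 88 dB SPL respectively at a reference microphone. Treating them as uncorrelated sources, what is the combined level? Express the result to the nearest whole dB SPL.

96 dB SPL

Incoherent sources combine by intensity addition: L_total = 10·log₁₀(Σ 10^(L_i/10)).
Σ 10^(L/10) = 10^(84/10) + 10^(95/10) + 10^(88/10) = 4.044e+09.
L_total = 10·log₁₀(4.044e+09) = 96.07 dB SPL.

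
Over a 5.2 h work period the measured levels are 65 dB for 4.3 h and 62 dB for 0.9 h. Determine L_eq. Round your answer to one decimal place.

The energy average is taken in the linear domain: L_eq = 10·log₁₀[(Σ tᵢ·10^(Lᵢ/10))/T], T = 5.2 h.
Σ tᵢ·10^(Lᵢ/10) = 4.3·10^(65/10) + 0.9·10^(62/10) = 1.502e+07.
L_eq = 10·log₁₀(1.502e+07/5.2) = 64.61 dB.

64.6 dB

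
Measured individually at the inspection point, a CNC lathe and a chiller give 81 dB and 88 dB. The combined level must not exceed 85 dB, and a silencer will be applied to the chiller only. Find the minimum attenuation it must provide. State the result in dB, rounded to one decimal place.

Fixed contribution from the other source: Σ 10^(L/10) = 10^(81/10) = 1.259e+08 (81.00 dB).
The limit corresponds to 10^(85/10) = 3.162e+08; subtracting the fixed part leaves 1.903e+08 for the chiller, i.e. 82.80 dB.
Required insertion loss = 88 − 82.80 = 5.20 dB.

5.2 dB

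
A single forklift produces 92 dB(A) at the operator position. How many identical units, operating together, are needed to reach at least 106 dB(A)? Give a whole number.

N identical sources give L₁ + 10·log₁₀ N, so require 10·log₁₀ N ≥ 106 − 92 = 14.0 dB.
N ≥ 10^(14.0/10) = 25.119, so N = 26.

26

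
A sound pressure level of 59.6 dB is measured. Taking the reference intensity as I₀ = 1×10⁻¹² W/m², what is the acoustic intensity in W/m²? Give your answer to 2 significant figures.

9.1e-07 W/m²

L = 10·log₁₀(I/I₀) ⇒ I = I₀·10^(L/10) = 10⁻¹² × 10^5.96.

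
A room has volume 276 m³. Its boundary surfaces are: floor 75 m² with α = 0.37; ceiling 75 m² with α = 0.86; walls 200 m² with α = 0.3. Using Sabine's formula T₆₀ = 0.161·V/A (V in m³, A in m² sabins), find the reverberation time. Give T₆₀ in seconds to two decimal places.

0.29 s

A = Σ Sᵢαᵢ = 75·0.37 + 75·0.86 + 200·0.3 = 152.25 m².
T₆₀ = 0.161 × 276 / 152.25 = 0.292 s.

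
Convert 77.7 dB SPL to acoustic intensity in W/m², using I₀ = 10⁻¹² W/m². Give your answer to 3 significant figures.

5.89e-05 W/m²

I/I₀ = 10^(77.7/10) = 5.888e+07, so I = 5.888e+07 × 10⁻¹² W/m².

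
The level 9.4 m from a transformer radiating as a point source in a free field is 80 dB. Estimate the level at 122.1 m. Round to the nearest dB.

Spherical spreading from a point source gives a 20·log₁₀(r₂/r₁) drop.
L₂ = 80 − 20·log₁₀(122.1/9.4) = 80 − 22.272 = 57.73 dB.

58 dB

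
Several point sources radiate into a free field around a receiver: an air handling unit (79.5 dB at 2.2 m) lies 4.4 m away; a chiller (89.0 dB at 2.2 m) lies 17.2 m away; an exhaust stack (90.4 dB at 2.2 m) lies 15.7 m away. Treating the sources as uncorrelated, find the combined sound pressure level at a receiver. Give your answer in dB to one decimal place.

77.5 dB

Apply inverse-square spreading to bring every level to the receiver, then sum 10^(L/10).
air handling unit: 79.5 − 20·log₁₀(4.4/2.2) = 79.5 − 6.02 = 73.48 dB.
chiller: 89.0 − 20·log₁₀(17.2/2.2) = 89.0 − 17.86 = 71.14 dB.
exhaust stack: 90.4 − 20·log₁₀(15.7/2.2) = 90.4 − 17.07 = 73.33 dB.
Σ 10^(L/10) = 5.681e+07 → L_total = 10·log₁₀(5.681e+07) = 77.54 dB.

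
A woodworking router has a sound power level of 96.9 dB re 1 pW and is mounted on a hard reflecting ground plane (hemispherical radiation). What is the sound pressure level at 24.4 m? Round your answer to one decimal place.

61.2 dB

Free-field hemispherical radiation: L_p = L_w − 10·log₁₀(2π·r²), r = 24.4 m.
2π·r² = 3741 m², 10·log₁₀ of that is 35.730 dB.
L_p = 96.9 − 35.730 = 61.17 dB.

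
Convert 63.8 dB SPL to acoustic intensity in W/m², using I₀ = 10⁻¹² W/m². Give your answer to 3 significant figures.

2.40e-06 W/m²

I/I₀ = 10^(63.8/10) = 2.399e+06, so I = 2.399e+06 × 10⁻¹² W/m².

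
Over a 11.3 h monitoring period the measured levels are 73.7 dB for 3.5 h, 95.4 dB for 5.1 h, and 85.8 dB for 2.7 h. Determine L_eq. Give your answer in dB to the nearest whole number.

L_eq = 10·log₁₀[(1/T)·Σ tᵢ·10^(Lᵢ/10)] with T = 11.3 h.
Σ tᵢ·10^(Lᵢ/10) = 3.5·10^(73.7/10) + 5.1·10^(95.4/10) + 2.7·10^(85.8/10) = 1.879e+10.
L_eq = 10·log₁₀(1.879e+10/11.3) = 92.21 dB.

92 dB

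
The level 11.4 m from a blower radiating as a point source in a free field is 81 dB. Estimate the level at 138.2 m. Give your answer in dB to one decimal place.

Point-source attenuation: ΔL = 20·log₁₀(r₂/r₁) = 20·log₁₀(138.2/11.4) = 21.672 dB.
L₂ = 81 − 20·log₁₀(138.2/11.4) = 81 − 21.672 = 59.33 dB.

59.3 dB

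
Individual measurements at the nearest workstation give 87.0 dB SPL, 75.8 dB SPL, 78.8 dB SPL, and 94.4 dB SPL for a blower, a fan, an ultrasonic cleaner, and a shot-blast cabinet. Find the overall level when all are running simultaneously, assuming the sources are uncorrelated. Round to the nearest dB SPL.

Incoherent sources combine by intensity addition: L_total = 10·log₁₀(Σ 10^(L_i/10)).
Σ 10^(L/10) = 10^(87.0/10) + 10^(75.8/10) + 10^(78.8/10) + 10^(94.4/10) = 3.369e+09.
L_total = 10·log₁₀(3.369e+09) = 95.28 dB SPL.

95 dB SPL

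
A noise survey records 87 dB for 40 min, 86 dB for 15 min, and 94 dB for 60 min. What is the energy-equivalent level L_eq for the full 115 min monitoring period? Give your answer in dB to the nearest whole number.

92 dB

Weight each interval's intensity by its duration and average over T = 115 min:
Σ tᵢ·10^(Lᵢ/10) = 40·10^(87/10) + 15·10^(86/10) + 60·10^(94/10) = 1.767e+11.
L_eq = 10·log₁₀(1.767e+11/115) = 91.87 dB.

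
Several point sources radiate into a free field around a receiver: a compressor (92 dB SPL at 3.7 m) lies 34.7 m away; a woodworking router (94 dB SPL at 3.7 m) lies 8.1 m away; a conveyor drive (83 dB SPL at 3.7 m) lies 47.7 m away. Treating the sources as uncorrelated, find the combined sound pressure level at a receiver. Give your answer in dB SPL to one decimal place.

87.4 dB SPL

First find each source's level at the receiver (point-source: −20·log₁₀(r/r_ref)), then combine on an intensity basis.
compressor: 92 − 20·log₁₀(34.7/3.7) = 92 − 19.44 = 72.56 dB SPL.
woodworking router: 94 − 20·log₁₀(8.1/3.7) = 94 − 6.81 = 87.19 dB SPL.
conveyor drive: 83 − 20·log₁₀(47.7/3.7) = 83 − 22.21 = 60.79 dB SPL.
Σ 10^(L/10) = 5.433e+08 → L_total = 10·log₁₀(5.433e+08) = 87.35 dB SPL.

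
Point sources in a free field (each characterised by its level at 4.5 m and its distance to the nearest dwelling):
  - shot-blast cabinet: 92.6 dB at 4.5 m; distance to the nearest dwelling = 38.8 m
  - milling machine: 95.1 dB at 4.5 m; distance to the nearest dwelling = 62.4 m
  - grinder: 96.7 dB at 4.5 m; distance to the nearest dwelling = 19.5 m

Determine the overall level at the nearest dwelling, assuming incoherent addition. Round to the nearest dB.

85 dB

Propagate each source to the receiver with L = L_ref − 20·log₁₀(r/r_ref), then add intensities.
shot-blast cabinet: 92.6 − 20·log₁₀(38.8/4.5) = 92.6 − 18.71 = 73.89 dB.
milling machine: 95.1 − 20·log₁₀(62.4/4.5) = 95.1 − 22.84 = 72.26 dB.
grinder: 96.7 − 20·log₁₀(19.5/4.5) = 96.7 − 12.74 = 83.96 dB.
Σ 10^(L/10) = 2.904e+08 → L_total = 10·log₁₀(2.904e+08) = 84.63 dB.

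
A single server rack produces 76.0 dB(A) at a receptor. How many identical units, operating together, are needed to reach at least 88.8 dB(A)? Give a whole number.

20

The shortfall is 88.8 − 76.0 = 12.8 dB, and N units add 10·log₁₀ N, so need 10·log₁₀ N ≥ 12.8.
N ≥ 10^(12.8/10) = 19.055, so N = 20.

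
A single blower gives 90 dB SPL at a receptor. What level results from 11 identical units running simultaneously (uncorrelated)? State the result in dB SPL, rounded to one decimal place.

100.4 dB SPL

N identical incoherent sources raise the level by 10·log₁₀ N.
L_total = 90 + 10·log₁₀(11) = 90 + 10.414 = 100.41 dB SPL.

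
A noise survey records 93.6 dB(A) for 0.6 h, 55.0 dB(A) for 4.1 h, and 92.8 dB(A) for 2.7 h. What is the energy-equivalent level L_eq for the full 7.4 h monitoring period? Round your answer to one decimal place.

The energy average is taken in the linear domain: L_eq = 10·log₁₀[(Σ tᵢ·10^(Lᵢ/10))/T], T = 7.4 h.
Σ tᵢ·10^(Lᵢ/10) = 0.6·10^(93.6/10) + 4.1·10^(55.0/10) + 2.7·10^(92.8/10) = 6.521e+09.
L_eq = 10·log₁₀(6.521e+09/7.4) = 89.45 dB(A).

89.5 dB(A)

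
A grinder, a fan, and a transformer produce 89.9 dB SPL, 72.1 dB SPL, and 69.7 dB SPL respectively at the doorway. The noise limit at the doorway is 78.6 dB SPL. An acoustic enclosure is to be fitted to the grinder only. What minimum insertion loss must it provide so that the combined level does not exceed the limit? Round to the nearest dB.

13 dB

The untreated sources together contribute 10^(72.1/10) + 10^(69.7/10) = 2.555e+07, i.e. 74.07 dB SPL.
The limit corresponds to 10^(78.6/10) = 7.244e+07; subtracting the fixed part leaves 4.689e+07 for the grinder, i.e. 76.71 dB SPL.
Required insertion loss = 89.9 − 76.71 = 13.19 dB.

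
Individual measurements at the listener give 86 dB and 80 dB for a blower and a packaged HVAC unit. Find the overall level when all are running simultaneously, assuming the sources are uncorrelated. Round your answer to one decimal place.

87.0 dB

Incoherent sources combine by intensity addition: L_total = 10·log₁₀(Σ 10^(L_i/10)).
Σ 10^(L/10) = 10^(86/10) + 10^(80/10) = 4.981e+08.
L_total = 10·log₁₀(4.981e+08) = 86.97 dB.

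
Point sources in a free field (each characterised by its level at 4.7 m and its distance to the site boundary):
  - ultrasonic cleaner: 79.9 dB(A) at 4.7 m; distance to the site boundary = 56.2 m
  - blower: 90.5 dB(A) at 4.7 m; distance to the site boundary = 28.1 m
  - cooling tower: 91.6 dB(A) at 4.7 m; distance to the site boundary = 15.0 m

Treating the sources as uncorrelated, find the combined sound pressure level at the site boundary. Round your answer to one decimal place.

First find each source's level at the receiver (point-source: −20·log₁₀(r/r_ref)), then combine on an intensity basis.
ultrasonic cleaner: 79.9 − 20·log₁₀(56.2/4.7) = 79.9 − 21.55 = 58.35 dB(A).
blower: 90.5 − 20·log₁₀(28.1/4.7) = 90.5 − 15.53 = 74.97 dB(A).
cooling tower: 91.6 − 20·log₁₀(15.0/4.7) = 91.6 − 10.08 = 81.52 dB(A).
Σ 10^(L/10) = 1.740e+08 → L_total = 10·log₁₀(1.740e+08) = 82.41 dB(A).

82.4 dB(A)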